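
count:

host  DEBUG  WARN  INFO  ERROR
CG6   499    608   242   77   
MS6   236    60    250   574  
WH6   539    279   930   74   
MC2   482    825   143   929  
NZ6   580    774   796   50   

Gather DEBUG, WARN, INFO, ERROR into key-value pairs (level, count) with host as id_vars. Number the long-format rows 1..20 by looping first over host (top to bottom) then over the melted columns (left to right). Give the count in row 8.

20 rows total (5 × 4). Row 8: index ⌊(8-1)/4⌋ = 1 into host → MS6; (8-1) mod 4 = 3 into the melted columns → ERROR.
So row 8 is (MS6, ERROR, 574); count = 574.

574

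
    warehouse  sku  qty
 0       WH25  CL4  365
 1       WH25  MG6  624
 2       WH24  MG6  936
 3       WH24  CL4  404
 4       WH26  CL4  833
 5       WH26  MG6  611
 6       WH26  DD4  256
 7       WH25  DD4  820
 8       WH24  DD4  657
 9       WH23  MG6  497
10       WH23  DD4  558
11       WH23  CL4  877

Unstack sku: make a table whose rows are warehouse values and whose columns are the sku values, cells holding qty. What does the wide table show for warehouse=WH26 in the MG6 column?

Wide layout: rows indexed by warehouse, columns are the 3 distinct sku values (CL4, MG6, DD4).
Cell (warehouse=WH26, sku=MG6) draws from the long row where warehouse=WH26 and sku=MG6, which has qty=611.

611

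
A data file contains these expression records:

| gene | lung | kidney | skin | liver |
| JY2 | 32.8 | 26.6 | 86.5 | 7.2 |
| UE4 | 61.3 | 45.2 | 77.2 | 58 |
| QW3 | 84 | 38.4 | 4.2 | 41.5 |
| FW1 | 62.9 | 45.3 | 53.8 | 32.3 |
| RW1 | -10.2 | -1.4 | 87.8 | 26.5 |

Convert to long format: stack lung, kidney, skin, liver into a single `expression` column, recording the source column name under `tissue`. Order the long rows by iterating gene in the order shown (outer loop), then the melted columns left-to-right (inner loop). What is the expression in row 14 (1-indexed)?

45.3

20 rows total (5 × 4). Row 14: index ⌊(14-1)/4⌋ = 3 into gene → FW1; (14-1) mod 4 = 1 into the melted columns → kidney.
So row 14 is (FW1, kidney, 45.3); expression = 45.3.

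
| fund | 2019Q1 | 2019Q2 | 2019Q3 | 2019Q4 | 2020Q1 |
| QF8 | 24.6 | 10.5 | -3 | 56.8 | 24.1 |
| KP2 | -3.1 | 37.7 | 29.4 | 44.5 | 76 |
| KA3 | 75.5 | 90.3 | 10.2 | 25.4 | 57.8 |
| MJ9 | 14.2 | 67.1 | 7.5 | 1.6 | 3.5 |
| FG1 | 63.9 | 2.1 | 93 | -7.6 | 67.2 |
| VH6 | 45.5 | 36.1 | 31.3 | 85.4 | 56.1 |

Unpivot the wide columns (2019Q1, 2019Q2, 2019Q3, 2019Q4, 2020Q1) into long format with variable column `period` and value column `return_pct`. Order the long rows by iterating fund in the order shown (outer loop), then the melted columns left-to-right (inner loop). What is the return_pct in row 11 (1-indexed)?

75.5

30 rows total (6 × 5). Row 11: index ⌊(11-1)/5⌋ = 2 into fund → KA3; (11-1) mod 5 = 0 into the melted columns → 2019Q1.
So row 11 is (KA3, 2019Q1, 75.5); return_pct = 75.5.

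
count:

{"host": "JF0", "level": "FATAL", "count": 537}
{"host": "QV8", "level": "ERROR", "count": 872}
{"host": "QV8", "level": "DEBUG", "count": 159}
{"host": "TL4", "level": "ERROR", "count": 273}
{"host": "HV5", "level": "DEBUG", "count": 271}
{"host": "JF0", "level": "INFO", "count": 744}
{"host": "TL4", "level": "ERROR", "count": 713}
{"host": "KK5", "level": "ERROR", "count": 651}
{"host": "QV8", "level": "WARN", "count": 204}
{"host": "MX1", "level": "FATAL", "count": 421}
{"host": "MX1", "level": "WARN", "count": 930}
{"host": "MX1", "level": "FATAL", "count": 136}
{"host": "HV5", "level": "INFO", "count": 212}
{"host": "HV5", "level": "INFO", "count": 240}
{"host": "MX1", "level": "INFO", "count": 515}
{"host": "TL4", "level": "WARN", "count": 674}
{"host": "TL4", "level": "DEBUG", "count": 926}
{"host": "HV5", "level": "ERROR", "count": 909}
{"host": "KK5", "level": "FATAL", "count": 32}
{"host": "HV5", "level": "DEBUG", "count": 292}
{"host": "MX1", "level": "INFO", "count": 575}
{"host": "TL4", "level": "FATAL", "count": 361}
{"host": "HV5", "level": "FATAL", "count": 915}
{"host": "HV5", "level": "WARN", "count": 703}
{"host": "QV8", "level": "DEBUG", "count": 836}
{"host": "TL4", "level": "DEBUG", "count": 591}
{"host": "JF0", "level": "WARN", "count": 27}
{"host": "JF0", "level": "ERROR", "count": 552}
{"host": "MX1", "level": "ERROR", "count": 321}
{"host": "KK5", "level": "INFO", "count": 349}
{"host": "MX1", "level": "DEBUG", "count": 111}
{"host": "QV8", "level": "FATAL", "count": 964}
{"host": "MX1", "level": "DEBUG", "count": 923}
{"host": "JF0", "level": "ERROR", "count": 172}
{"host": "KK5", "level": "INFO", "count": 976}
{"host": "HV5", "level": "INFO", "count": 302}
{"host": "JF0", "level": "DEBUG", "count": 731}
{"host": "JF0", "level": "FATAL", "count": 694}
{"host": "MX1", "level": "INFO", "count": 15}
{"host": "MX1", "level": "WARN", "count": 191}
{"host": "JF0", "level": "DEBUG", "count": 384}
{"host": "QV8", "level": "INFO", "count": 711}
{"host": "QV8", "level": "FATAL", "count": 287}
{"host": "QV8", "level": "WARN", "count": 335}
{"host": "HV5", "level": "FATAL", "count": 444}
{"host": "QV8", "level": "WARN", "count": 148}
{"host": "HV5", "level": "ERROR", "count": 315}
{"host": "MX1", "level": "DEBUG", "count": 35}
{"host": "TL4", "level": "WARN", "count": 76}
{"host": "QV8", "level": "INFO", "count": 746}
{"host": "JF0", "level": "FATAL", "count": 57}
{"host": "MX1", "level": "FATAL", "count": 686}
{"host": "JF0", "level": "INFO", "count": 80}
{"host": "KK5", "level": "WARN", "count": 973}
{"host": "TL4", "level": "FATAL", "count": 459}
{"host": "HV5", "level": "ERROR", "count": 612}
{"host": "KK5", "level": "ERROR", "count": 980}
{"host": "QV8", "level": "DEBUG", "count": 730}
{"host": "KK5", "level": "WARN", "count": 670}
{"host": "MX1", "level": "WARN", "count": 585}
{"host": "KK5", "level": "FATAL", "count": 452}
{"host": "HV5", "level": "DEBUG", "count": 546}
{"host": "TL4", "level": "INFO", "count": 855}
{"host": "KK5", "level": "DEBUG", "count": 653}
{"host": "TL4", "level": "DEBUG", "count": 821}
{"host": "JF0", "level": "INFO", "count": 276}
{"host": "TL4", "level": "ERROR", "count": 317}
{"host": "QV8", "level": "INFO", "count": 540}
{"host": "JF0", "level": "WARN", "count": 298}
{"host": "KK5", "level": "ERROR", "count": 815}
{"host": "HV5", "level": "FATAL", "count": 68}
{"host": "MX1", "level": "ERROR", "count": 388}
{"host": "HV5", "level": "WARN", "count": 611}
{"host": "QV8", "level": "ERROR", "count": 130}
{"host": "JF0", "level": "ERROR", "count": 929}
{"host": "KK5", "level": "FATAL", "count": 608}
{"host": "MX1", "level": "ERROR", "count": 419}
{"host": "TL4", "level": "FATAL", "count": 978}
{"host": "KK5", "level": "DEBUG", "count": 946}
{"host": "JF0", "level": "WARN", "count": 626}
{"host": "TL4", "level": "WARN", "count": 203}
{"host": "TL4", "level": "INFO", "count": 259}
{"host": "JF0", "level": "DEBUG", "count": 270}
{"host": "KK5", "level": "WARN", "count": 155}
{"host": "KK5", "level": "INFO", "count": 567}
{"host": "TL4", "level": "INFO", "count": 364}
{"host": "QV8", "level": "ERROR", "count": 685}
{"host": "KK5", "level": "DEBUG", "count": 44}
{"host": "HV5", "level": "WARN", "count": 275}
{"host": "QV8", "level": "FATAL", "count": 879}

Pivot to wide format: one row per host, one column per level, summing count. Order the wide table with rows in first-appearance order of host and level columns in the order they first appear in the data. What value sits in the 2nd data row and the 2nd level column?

1687

With rows in first-appearance order of host, row 2 is host=QV8. level columns in first-appearance order: FATAL, ERROR, DEBUG, INFO, WARN; column 2 is ERROR.
Long rows with host=QV8, level=ERROR: 872 + 130 + 685 = 1687.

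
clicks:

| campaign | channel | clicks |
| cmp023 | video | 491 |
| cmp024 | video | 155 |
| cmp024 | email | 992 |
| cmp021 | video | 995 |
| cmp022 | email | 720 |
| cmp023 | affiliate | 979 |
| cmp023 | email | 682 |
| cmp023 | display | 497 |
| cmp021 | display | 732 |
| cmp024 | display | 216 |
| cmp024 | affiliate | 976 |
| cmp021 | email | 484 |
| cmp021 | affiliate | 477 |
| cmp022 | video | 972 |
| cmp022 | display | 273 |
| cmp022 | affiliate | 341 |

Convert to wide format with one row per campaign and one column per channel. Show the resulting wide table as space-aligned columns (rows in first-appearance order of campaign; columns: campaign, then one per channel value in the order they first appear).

campaign  video  email  affiliate  display
cmp023    491    682    979        497    
cmp024    155    992    976        216    
cmp021    995    484    477        732    
cmp022    972    720    341        273    

Columns: campaign plus the 4 distinct channel values (video, email, affiliate, display).
For example, row cmp023 column video takes clicks=491 from the long row (cmp023, video).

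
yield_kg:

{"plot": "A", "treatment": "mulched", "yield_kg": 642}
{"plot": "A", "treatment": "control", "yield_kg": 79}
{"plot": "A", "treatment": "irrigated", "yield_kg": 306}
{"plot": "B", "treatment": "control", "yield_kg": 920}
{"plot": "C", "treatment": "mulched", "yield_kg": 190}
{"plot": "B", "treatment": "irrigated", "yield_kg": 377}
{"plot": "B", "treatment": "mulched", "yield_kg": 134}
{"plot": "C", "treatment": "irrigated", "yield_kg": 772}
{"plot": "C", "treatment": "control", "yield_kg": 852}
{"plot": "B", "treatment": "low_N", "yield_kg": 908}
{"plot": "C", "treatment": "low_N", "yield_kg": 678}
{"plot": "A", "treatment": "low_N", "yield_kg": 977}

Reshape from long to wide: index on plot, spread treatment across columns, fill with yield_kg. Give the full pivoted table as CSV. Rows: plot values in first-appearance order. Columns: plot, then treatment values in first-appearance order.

Columns: plot plus the 4 distinct treatment values (mulched, control, irrigated, low_N).
For example, row A column mulched takes yield_kg=642 from the long row (A, mulched).

plot,mulched,control,irrigated,low_N
A,642,79,306,977
B,134,920,377,908
C,190,852,772,678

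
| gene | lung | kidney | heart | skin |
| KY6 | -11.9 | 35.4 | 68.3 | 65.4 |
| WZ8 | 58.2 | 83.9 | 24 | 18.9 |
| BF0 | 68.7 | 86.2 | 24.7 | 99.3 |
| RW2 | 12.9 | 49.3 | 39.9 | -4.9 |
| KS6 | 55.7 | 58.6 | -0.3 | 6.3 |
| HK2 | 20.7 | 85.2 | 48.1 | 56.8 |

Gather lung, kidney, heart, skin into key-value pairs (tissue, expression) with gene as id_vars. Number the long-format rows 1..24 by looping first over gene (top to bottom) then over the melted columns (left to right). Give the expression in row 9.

68.7

24 rows total (6 × 4). Row 9: index ⌊(9-1)/4⌋ = 2 into gene → BF0; (9-1) mod 4 = 0 into the melted columns → lung.
So row 9 is (BF0, lung, 68.7); expression = 68.7.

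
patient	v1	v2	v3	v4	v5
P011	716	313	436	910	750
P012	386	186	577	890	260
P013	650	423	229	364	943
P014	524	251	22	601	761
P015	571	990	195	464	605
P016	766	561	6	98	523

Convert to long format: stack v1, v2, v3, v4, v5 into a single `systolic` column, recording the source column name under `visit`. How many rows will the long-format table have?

30

6 patient values × 5 melted columns = 30 rows.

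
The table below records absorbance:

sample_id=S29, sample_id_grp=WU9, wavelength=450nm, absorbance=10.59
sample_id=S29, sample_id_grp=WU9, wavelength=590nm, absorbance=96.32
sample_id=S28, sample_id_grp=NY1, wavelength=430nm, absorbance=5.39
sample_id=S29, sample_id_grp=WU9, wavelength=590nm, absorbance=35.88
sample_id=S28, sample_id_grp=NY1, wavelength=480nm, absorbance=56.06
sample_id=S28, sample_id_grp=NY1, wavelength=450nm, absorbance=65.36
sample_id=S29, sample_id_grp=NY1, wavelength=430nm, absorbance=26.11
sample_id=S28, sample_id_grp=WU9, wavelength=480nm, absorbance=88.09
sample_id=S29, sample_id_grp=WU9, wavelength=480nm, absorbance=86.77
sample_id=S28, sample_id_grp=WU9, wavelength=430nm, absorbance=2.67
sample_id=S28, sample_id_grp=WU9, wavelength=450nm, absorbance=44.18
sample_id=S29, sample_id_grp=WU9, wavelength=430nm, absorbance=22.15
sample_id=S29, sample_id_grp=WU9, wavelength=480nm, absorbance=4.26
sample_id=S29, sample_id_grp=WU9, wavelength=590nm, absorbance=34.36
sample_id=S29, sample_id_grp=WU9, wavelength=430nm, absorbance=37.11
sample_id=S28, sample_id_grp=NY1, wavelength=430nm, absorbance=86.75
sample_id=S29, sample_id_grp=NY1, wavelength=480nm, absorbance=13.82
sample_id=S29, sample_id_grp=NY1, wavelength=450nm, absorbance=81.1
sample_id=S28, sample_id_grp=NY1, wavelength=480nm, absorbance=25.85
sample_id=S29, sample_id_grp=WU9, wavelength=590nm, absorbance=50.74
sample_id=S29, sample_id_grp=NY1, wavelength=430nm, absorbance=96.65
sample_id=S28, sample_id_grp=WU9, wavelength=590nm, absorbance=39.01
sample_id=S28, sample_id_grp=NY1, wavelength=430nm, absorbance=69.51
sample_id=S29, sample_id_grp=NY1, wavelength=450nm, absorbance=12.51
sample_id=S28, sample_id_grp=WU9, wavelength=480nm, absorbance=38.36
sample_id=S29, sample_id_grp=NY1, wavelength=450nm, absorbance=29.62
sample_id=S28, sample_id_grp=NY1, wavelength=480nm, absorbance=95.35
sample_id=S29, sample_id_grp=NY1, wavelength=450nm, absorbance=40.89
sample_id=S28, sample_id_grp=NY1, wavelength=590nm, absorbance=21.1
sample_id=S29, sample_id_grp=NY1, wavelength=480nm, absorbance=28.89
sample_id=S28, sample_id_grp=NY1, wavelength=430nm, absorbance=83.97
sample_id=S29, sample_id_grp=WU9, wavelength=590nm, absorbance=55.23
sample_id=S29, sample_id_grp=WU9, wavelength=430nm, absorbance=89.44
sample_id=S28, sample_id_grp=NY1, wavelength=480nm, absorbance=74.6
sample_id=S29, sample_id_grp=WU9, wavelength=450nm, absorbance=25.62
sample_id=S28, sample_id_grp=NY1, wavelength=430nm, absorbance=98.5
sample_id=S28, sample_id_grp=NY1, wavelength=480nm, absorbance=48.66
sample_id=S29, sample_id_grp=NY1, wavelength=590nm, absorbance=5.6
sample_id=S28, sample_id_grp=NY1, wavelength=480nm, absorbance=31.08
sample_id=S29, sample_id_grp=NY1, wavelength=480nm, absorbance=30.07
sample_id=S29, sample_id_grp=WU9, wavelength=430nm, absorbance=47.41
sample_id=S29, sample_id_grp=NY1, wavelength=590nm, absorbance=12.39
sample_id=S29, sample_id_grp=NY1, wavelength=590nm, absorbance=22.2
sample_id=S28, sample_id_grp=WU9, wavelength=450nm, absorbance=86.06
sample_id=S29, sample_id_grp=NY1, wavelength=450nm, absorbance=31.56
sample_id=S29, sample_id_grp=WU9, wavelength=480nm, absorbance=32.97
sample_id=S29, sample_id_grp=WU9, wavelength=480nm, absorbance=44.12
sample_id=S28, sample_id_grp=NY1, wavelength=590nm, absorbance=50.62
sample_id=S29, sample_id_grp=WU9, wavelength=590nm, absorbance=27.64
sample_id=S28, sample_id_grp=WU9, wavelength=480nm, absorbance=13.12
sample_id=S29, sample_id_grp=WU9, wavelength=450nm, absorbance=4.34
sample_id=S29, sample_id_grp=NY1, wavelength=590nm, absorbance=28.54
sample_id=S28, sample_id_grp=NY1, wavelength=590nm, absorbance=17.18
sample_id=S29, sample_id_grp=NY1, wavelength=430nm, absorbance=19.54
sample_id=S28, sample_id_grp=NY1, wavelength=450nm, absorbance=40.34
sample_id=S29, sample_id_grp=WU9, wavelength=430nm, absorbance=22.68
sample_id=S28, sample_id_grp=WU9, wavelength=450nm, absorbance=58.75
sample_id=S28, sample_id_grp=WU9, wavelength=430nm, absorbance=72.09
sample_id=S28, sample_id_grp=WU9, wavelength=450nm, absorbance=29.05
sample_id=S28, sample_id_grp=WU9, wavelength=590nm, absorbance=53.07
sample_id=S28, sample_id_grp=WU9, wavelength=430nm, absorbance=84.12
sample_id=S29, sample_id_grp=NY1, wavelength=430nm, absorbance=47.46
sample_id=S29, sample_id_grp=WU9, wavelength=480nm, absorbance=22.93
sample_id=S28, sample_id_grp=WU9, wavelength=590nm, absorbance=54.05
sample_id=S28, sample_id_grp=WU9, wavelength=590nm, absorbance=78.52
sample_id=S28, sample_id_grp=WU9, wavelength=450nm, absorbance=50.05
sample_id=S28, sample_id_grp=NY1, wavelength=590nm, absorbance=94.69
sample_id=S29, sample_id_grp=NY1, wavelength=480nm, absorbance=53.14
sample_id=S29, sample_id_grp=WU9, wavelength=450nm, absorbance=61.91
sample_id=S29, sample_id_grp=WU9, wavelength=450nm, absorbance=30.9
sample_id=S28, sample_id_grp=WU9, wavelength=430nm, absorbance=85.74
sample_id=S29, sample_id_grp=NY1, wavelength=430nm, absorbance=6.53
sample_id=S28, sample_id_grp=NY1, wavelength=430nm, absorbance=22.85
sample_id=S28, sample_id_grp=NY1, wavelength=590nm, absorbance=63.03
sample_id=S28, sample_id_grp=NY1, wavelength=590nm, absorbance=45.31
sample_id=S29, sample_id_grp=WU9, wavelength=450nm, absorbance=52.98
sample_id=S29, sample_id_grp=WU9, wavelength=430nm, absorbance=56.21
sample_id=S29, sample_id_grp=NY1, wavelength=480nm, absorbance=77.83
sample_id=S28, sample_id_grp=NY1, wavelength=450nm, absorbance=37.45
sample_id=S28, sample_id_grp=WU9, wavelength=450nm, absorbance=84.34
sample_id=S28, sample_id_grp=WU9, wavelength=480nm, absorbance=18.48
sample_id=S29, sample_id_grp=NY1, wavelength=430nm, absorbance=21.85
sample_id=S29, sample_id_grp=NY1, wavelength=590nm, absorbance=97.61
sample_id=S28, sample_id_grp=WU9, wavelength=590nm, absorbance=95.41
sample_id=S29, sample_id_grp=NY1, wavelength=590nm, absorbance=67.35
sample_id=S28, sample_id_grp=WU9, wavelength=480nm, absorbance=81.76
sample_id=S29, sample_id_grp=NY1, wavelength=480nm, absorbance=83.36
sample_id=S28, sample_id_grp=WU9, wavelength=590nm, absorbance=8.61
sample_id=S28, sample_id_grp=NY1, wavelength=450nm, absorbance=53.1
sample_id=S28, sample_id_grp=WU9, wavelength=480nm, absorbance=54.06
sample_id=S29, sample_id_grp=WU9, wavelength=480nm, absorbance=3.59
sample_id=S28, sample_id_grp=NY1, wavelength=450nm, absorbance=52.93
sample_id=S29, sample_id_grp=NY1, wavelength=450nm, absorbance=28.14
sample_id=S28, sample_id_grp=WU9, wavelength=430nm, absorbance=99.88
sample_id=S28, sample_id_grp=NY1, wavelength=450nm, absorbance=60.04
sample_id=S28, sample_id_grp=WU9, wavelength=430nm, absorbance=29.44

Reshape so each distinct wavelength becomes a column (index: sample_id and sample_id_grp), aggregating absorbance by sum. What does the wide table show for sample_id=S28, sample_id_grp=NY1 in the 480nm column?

Rows with sample_id=S28, sample_id_grp=NY1 and wavelength=480nm: absorbance values are 56.06, 25.85, 95.35, 74.6, 48.66, 31.08.
56.06 + 25.85 + 95.35 + 74.6 + 48.66 + 31.08 = 331.60.

331.60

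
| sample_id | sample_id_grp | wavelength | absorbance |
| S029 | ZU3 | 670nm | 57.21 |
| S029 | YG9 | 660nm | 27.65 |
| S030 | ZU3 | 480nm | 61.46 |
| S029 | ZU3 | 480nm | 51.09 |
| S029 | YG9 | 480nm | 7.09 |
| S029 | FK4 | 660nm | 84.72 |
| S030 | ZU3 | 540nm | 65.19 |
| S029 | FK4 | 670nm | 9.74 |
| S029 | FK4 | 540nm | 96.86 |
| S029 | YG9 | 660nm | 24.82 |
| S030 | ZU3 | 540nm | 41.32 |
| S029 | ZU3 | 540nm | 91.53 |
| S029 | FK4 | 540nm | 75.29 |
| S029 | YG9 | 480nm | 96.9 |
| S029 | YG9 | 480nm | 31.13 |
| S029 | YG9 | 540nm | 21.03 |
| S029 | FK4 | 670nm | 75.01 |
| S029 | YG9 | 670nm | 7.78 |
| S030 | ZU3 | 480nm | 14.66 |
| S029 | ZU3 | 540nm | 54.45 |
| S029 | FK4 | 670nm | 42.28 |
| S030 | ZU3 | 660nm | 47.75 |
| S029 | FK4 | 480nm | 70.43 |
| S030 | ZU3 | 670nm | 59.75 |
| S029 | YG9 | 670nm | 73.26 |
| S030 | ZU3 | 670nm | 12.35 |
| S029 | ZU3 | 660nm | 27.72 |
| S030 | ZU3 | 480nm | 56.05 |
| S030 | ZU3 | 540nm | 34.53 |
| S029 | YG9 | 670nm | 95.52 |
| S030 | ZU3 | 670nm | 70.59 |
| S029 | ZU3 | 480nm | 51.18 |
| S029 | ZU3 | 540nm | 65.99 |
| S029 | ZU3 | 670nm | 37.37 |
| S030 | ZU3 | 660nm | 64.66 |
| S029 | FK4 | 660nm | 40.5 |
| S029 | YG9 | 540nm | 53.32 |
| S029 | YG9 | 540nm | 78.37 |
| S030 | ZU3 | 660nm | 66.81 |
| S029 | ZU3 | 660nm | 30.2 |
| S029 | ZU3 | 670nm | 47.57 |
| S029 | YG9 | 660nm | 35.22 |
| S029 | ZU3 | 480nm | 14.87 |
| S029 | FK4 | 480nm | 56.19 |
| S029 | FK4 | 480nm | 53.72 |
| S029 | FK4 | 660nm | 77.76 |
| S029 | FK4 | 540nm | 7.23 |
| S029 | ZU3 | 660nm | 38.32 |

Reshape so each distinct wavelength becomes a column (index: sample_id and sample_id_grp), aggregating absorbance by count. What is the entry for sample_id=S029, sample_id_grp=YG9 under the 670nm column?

3

Rows with sample_id=S029, sample_id_grp=YG9 and wavelength=670nm: absorbance values are 7.78, 73.26, 95.52.
3 rows match — count = 3.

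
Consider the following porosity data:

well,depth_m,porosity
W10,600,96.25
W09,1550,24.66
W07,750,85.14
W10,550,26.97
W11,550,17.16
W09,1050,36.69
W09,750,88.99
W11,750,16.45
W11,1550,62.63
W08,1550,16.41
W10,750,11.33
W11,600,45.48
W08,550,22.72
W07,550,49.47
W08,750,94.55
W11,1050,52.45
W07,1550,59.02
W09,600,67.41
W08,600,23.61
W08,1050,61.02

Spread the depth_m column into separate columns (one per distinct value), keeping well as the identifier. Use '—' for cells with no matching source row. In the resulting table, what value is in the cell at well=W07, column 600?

No long-format row has well=W07 and depth_m=600, so the cell is —.

—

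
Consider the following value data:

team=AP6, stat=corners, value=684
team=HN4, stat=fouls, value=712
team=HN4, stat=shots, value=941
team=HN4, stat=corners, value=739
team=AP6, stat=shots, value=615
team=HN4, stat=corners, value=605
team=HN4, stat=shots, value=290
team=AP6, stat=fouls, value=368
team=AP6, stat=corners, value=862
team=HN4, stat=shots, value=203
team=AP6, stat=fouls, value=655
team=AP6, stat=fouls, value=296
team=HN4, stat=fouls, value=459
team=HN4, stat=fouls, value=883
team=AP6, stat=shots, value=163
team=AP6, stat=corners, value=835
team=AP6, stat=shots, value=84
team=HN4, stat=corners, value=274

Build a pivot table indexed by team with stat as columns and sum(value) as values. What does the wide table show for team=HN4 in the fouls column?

Rows with team=HN4 and stat=fouls: value values are 712, 459, 883.
712 + 459 + 883 = 2054.

2054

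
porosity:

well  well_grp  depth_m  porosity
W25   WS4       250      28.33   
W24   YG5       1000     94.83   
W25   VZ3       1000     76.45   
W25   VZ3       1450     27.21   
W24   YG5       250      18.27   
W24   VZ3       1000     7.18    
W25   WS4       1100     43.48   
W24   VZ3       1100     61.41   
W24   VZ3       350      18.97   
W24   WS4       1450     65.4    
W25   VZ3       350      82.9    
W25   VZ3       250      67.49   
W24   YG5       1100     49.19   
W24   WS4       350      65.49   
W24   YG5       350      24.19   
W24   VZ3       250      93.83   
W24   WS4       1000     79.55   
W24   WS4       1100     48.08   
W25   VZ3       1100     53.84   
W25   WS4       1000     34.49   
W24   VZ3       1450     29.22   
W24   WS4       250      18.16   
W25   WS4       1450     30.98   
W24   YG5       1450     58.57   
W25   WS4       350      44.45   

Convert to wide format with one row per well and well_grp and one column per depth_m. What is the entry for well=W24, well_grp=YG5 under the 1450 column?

58.57

Wide layout: rows indexed by well and well_grp, columns are the 5 distinct depth_m values (250, 1000, 1450, 1100, 350).
Cell (well=W24, well_grp=YG5, depth_m=1450) draws from the long row where well=W24, well_grp=YG5 and depth_m=1450, which has porosity=58.57.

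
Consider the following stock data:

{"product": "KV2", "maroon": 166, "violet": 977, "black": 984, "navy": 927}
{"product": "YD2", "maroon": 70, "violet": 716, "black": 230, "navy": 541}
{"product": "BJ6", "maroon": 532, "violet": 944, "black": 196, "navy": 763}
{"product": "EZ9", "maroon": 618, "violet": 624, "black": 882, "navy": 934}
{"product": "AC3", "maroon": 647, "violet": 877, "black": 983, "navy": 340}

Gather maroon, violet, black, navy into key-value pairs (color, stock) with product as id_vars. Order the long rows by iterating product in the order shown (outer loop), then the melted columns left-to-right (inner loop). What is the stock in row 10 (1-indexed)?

944

20 rows total (5 × 4). Row 10: index ⌊(10-1)/4⌋ = 2 into product → BJ6; (10-1) mod 4 = 1 into the melted columns → violet.
So row 10 is (BJ6, violet, 944); stock = 944.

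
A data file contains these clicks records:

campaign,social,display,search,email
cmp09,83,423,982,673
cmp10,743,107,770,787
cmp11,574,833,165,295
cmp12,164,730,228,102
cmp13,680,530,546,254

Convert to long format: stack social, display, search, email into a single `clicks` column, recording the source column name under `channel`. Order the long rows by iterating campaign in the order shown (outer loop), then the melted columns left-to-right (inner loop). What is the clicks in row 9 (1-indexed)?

574

20 rows total (5 × 4). Row 9: index ⌊(9-1)/4⌋ = 2 into campaign → cmp11; (9-1) mod 4 = 0 into the melted columns → social.
So row 9 is (cmp11, social, 574); clicks = 574.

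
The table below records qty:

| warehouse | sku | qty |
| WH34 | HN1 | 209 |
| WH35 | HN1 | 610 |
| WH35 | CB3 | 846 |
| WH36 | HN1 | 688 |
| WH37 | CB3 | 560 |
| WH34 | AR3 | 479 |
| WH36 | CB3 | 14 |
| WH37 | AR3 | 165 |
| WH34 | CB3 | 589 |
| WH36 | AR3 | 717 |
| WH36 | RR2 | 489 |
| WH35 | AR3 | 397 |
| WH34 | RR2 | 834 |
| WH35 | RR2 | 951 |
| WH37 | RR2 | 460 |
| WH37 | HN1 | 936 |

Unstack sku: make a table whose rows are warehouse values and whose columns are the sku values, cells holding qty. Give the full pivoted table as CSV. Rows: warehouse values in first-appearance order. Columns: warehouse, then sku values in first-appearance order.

Columns: warehouse plus the 4 distinct sku values (HN1, CB3, AR3, RR2).
For example, row WH34 column HN1 takes qty=209 from the long row (WH34, HN1).

warehouse,HN1,CB3,AR3,RR2
WH34,209,589,479,834
WH35,610,846,397,951
WH36,688,14,717,489
WH37,936,560,165,460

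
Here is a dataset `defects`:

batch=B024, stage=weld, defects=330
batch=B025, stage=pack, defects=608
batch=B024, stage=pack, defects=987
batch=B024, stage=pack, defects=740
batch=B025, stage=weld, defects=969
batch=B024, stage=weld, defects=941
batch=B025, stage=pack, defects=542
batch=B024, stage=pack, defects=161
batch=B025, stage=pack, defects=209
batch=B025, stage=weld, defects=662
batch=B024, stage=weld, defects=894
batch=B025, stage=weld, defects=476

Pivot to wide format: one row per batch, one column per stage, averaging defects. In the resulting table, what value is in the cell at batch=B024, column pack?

Rows with batch=B024 and stage=pack: defects values are 987, 740, 161.
(987 + 740 + 161) / 3 = 629.33.

629.33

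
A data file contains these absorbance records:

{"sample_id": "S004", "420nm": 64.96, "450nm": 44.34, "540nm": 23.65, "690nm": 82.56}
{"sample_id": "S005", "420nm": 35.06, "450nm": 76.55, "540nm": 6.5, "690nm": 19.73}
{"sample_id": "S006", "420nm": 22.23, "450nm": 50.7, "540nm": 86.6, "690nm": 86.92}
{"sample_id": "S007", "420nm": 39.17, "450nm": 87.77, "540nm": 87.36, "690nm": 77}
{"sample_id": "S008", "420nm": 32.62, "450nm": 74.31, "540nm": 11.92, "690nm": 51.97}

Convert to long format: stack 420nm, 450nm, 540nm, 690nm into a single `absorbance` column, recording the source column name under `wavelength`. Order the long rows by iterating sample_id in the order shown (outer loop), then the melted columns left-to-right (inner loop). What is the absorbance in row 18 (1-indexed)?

74.31

20 rows total (5 × 4). Row 18: index ⌊(18-1)/4⌋ = 4 into sample_id → S008; (18-1) mod 4 = 1 into the melted columns → 450nm.
So row 18 is (S008, 450nm, 74.31); absorbance = 74.31.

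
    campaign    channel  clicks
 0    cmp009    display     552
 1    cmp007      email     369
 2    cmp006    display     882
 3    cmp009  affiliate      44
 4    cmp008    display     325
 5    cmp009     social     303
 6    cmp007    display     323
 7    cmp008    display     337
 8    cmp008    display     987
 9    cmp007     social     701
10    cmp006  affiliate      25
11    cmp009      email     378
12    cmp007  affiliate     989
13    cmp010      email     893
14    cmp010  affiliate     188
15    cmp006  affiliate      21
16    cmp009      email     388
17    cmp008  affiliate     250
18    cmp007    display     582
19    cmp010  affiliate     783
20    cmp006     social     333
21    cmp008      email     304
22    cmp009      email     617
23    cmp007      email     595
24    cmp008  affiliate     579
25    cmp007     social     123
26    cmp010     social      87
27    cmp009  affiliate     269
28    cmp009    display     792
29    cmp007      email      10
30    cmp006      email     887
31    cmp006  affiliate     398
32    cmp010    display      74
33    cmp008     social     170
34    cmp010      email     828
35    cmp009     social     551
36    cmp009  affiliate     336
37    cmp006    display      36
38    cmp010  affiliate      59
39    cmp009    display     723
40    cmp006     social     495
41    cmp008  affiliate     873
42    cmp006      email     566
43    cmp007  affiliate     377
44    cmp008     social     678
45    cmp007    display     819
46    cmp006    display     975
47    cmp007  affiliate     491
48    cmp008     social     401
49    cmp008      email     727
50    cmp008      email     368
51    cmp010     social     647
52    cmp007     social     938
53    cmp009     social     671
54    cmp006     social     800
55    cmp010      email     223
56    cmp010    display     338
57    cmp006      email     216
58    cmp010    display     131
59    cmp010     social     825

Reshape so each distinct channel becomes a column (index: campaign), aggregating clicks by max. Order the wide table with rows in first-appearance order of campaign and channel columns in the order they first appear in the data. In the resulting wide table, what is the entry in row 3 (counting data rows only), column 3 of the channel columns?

398

With rows in first-appearance order of campaign, row 3 is campaign=cmp006. channel columns in first-appearance order: display, email, affiliate, social; column 3 is affiliate.
Long rows with campaign=cmp006, channel=affiliate: max(25, 21, 398) = 398.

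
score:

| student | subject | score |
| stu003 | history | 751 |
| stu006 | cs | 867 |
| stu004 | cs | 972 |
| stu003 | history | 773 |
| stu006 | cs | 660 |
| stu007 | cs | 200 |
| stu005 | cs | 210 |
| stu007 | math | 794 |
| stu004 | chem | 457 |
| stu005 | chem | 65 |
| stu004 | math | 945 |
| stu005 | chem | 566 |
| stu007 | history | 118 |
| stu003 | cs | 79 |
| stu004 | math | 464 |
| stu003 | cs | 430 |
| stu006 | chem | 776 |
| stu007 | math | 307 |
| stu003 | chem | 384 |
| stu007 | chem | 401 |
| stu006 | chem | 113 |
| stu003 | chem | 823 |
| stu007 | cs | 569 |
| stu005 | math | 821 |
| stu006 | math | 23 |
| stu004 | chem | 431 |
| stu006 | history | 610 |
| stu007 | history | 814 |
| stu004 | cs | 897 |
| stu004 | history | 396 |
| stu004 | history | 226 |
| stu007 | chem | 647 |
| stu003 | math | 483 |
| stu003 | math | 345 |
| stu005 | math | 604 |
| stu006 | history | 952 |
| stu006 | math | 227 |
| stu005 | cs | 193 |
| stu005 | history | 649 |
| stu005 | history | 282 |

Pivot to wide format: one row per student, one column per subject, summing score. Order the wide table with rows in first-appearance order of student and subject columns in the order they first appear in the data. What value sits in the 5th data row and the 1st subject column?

With rows in first-appearance order of student, row 5 is student=stu005. subject columns in first-appearance order: history, cs, math, chem; column 1 is history.
Long rows with student=stu005, subject=history: 649 + 282 = 931.

931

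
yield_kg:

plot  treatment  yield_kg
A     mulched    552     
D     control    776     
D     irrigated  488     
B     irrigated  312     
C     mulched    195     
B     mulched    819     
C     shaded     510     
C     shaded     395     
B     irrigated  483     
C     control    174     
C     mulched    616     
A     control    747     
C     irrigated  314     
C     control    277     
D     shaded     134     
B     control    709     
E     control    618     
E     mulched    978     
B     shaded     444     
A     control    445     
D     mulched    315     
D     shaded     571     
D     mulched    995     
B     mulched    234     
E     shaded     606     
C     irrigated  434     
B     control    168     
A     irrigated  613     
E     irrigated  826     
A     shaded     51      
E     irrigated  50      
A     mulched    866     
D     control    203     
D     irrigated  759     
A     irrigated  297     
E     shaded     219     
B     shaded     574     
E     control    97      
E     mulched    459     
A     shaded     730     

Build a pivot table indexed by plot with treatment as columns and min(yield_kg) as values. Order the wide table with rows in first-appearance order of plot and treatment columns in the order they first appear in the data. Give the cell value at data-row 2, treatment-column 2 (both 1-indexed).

203

With rows in first-appearance order of plot, row 2 is plot=D. treatment columns in first-appearance order: mulched, control, irrigated, shaded; column 2 is control.
Long rows with plot=D, treatment=control: min(776, 203) = 203.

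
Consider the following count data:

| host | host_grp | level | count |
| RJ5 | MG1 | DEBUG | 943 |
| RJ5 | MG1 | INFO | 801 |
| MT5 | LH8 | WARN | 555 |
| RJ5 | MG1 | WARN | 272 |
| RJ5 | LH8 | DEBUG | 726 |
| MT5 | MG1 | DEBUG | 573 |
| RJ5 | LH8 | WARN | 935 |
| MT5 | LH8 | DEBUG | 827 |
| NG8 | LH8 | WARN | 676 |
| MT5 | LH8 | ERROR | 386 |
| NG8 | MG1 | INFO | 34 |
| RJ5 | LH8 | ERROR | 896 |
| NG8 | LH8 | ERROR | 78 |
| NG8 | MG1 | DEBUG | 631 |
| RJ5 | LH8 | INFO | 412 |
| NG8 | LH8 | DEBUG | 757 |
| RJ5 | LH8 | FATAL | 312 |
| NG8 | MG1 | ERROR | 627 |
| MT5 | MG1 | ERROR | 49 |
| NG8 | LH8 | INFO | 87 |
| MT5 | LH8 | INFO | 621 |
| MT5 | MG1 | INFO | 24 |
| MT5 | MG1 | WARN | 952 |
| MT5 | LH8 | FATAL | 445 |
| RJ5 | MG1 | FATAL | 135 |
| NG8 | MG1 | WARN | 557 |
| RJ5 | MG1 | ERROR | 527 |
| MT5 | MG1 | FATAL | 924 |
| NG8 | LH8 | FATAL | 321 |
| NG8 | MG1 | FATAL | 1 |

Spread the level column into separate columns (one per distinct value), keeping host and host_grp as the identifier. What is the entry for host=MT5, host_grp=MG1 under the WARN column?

952

Wide layout: rows indexed by host and host_grp, columns are the 5 distinct level values (DEBUG, INFO, WARN, ERROR, FATAL).
Cell (host=MT5, host_grp=MG1, level=WARN) draws from the long row where host=MT5, host_grp=MG1 and level=WARN, which has count=952.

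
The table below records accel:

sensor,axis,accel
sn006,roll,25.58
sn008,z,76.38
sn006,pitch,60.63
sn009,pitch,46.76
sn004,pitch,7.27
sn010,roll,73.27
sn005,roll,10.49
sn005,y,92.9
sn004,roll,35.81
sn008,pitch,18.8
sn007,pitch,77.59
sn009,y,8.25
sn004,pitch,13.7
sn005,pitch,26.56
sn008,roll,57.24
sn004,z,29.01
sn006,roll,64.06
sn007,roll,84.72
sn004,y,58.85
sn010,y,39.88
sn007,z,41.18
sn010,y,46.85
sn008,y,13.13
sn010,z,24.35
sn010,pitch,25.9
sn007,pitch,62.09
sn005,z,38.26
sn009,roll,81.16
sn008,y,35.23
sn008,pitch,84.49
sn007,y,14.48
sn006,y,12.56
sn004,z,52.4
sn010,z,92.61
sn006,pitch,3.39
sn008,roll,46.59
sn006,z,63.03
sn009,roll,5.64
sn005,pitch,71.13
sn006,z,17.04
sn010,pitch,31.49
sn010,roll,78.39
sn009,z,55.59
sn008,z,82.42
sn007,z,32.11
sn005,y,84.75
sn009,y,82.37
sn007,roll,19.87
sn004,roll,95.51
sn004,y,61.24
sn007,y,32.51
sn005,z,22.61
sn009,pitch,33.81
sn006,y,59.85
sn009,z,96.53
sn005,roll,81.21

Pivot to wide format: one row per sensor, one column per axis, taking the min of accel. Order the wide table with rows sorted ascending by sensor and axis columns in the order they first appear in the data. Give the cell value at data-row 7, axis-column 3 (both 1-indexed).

With rows sorted ascending by sensor, row 7 is sensor=sn010. axis columns in first-appearance order: roll, z, pitch, y; column 3 is pitch.
Long rows with sensor=sn010, axis=pitch: min(25.9, 31.49) = 25.9.

25.9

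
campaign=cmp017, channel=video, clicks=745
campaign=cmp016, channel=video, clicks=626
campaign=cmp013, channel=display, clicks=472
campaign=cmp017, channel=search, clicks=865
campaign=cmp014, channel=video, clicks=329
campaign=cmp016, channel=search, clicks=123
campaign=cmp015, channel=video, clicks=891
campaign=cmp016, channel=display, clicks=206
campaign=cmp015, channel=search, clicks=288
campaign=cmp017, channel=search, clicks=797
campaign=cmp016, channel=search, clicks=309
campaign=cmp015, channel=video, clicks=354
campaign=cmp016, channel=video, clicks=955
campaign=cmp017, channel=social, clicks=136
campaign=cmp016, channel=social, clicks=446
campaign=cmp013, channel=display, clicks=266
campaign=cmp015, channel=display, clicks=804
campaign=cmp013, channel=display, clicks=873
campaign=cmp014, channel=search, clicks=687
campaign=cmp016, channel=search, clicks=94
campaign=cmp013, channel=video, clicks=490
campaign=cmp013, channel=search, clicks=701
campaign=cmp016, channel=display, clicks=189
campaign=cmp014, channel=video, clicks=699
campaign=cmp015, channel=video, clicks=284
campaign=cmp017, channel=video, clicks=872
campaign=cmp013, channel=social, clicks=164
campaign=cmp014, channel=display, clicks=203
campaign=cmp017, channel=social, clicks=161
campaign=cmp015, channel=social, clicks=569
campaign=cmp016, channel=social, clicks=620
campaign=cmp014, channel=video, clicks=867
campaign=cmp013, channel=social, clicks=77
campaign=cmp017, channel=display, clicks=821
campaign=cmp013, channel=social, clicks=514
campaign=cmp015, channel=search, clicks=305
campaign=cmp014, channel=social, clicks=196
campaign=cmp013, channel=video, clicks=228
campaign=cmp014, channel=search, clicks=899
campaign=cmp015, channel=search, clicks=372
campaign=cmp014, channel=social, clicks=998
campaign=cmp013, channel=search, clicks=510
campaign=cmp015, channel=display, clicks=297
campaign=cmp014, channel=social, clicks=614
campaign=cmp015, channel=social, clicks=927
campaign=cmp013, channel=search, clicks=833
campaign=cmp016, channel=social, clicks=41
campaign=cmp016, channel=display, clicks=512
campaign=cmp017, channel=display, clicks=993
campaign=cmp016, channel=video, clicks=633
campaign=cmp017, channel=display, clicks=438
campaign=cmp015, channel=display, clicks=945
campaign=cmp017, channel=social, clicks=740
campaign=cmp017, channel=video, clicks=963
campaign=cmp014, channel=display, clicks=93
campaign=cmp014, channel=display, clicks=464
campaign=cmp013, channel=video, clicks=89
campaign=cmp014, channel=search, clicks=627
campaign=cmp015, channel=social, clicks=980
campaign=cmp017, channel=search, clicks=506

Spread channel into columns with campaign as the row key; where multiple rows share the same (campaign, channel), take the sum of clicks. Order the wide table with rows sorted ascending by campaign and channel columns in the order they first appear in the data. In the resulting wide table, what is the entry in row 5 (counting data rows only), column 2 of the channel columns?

2252

With rows sorted ascending by campaign, row 5 is campaign=cmp017. channel columns in first-appearance order: video, display, search, social; column 2 is display.
Long rows with campaign=cmp017, channel=display: 821 + 993 + 438 = 2252.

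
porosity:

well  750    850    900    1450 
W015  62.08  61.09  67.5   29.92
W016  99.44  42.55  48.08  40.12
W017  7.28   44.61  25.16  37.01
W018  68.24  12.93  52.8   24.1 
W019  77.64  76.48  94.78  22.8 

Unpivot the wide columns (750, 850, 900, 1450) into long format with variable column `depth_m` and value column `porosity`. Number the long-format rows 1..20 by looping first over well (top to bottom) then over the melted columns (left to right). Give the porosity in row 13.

68.24

20 rows total (5 × 4). Row 13: index ⌊(13-1)/4⌋ = 3 into well → W018; (13-1) mod 4 = 0 into the melted columns → 750.
So row 13 is (W018, 750, 68.24); porosity = 68.24.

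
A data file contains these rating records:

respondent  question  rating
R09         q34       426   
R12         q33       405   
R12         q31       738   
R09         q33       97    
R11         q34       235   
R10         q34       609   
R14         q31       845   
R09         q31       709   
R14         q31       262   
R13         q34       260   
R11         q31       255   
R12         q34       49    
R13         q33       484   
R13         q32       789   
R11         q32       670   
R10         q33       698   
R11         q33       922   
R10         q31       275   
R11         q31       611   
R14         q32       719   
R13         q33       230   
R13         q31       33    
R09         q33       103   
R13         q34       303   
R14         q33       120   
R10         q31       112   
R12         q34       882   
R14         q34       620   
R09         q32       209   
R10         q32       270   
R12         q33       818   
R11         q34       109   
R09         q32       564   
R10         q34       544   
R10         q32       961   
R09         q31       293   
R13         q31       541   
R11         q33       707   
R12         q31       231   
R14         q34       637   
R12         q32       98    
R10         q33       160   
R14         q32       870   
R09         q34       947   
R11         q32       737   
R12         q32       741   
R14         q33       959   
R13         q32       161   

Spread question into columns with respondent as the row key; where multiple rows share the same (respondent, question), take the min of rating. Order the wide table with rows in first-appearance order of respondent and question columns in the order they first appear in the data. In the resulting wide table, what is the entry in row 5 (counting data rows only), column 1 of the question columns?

With rows in first-appearance order of respondent, row 5 is respondent=R14. question columns in first-appearance order: q34, q33, q31, q32; column 1 is q34.
Long rows with respondent=R14, question=q34: min(620, 637) = 620.

620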